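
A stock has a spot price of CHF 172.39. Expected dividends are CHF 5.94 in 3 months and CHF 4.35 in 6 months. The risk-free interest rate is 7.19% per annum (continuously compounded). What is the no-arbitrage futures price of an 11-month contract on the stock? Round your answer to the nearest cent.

CHF 173.42

PV(dividends) I = 5.94·e^(−0.0719·3/12) + 4.35·e^(−0.0719·6/12)
I = 5.8342 + 4.1964 = 10.0306
F = (S − I)·e^(rT) = (172.39 − 10.0306) · e^(0.0719·11/12)
= 162.3594 · e^0.065908 = 162.3594 × 1.068128 = CHF 173.42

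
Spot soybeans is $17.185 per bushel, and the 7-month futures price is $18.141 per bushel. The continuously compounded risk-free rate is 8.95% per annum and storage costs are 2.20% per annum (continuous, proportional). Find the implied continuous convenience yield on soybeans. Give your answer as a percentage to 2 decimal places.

F = S·e^((r+u−y)T) ⇒ (r+u−y) = ln(F/S)/T
ln(18.141/17.185) = 0.054138; /T ⇒ 0.092808
y = r + u − ln(F/S)/T = 0.0895 + 0.0220 − 0.092808 = 0.018692
y = 1.87%

1.87%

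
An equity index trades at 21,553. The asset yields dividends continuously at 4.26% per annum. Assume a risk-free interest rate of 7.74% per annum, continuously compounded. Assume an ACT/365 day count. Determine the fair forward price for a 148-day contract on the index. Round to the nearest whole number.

F = S·e^((r − q)T) = 21553 · e^((0.0774 − 0.0426) × 148/365)
= 21553 · e^0.014111 = 21553 × 1.014211
F = 21,859

21,859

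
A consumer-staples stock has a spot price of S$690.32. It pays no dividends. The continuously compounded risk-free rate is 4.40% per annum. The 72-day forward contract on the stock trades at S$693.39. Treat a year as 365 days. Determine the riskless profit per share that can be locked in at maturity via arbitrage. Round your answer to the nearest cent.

Fair forward: F* = S·e^(carry·T), with carry = r = 0.0440
F* = 690.32 · e^(0.0440 × 72/365) = 690.32 · e^0.008679 = 690.32 × 1.008717 = S$696.3375
Market S$693.39 < fair S$696.3375: forward underpriced → reverse cash-and-carry (short spot, go long the forward).
At maturity, profit = |F_mkt − F*| = |693.39 − 696.3375| = S$2.95 per share

S$2.95 per share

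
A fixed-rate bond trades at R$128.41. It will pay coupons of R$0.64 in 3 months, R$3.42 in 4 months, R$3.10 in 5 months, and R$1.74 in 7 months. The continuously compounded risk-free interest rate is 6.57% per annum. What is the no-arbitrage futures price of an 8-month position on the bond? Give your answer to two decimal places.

R$125.10

PV(coupons) I = 0.64·e^(−0.0657·3/12) + 3.42·e^(−0.0657·4/12) + 3.10·e^(−0.0657·5/12) + 1.74·e^(−0.0657·7/12)
I = 0.6296 + 3.3459 + 3.0163 + 1.6746 = 8.6664
F = (S − I)·e^(rT) = (128.41 − 8.6664) · e^(0.0657·8/12)
= 119.7436 · e^0.043800 = 119.7436 × 1.044773 = R$125.10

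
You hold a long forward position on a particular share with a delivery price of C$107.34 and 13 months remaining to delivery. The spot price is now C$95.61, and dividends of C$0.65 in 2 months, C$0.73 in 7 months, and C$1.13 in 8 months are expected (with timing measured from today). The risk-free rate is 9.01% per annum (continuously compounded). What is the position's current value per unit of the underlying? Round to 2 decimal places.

PV(remaining dividends) I = 0.65·e^(−0.0901·2/12) + 0.73·e^(−0.0901·7/12) + 1.13·e^(−0.0901·8/12) = 2.3971
Current forward F = (S − I)·e^(rT) = (95.61 − 2.3971)·e^(0.0901·13/12) = 93.2129 × 1.102531 = 102.7701
Value (long) = (F − K)·e^(−rT) = (102.7701 − 107.34) × 0.907004 = -4.1449
Value = -C$4.14

-C$4.14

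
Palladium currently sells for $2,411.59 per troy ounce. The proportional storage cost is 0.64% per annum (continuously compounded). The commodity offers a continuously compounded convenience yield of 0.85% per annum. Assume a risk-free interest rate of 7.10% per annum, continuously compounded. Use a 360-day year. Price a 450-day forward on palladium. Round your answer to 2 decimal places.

Net carry = r + u − y = 0.0710 + 0.0064 − 0.0085 = 0.0689
F = S·e^((r+u−y)T) = 2411.59 · e^(0.0689 × 450/360) = 2411.59 · e^0.08612500
= 2411.59 × 1.08994256 = $2,628.49 per troy ounce

$2,628.49 per troy ounce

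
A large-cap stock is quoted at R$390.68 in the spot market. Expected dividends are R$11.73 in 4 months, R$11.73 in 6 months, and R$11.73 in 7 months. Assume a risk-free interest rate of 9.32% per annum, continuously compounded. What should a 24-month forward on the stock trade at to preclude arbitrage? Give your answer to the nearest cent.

R$430.16

PV(dividends) I = 11.73·e^(−0.0932·4/12) + 11.73·e^(−0.0932·6/12) + 11.73·e^(−0.0932·7/12)
I = 11.3712 + 11.1959 + 11.1093 = 33.6764
F = (S − I)·e^(rT) = (390.68 − 33.6764) · e^(0.0932·24/12)
= 357.0036 · e^0.186400 = 357.0036 × 1.204904 = R$430.16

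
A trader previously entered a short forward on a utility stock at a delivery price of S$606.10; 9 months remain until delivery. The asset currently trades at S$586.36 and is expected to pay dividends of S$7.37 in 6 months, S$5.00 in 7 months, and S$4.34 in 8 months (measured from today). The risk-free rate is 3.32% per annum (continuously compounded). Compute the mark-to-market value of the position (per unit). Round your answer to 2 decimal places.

PV(remaining dividends) I = 7.37·e^(−0.0332·6/12) + 5.00·e^(−0.0332·7/12) + 4.34·e^(−0.0332·8/12) = 16.3978
Current forward F = (S − I)·e^(rT) = (586.36 − 16.3978)·e^(0.0332·9/12) = 569.9622 × 1.025213 = 584.3327
Value (long) = (F − K)·e^(−rT) = (584.3327 − 606.10) × 0.975407 = -21.2320
Short position value = −(long value) = S$21.23

S$21.23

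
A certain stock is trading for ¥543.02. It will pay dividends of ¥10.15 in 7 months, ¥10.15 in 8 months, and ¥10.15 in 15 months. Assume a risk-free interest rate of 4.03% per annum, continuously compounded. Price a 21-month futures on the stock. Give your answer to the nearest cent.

¥551.10

PV(dividends) I = 10.15·e^(−0.0403·7/12) + 10.15·e^(−0.0403·8/12) + 10.15·e^(−0.0403·15/12)
I = 9.9142 + 9.8809 + 9.6514 = 29.4465
F = (S − I)·e^(rT) = (543.02 − 29.4465) · e^(0.0403·21/12)
= 513.5735 · e^0.070525 = 513.5735 × 1.073071 = ¥551.10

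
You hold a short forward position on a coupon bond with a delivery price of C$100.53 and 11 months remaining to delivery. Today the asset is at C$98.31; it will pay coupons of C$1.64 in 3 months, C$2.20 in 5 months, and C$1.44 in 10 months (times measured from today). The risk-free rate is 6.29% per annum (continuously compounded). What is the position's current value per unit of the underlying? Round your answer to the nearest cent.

C$1.71

PV(remaining coupons) I = 1.64·e^(−0.0629·3/12) + 2.20·e^(−0.0629·5/12) + 1.44·e^(−0.0629·10/12) = 5.1240
Current forward F = (S − I)·e^(rT) = (98.31 − 5.1240)·e^(0.0629·11/12) = 93.1860 × 1.059353 = 98.7169
Value (long) = (F − K)·e^(−rT) = (98.7169 − 100.53) × 0.943972 = -1.7115
Short position value = −(long value) = C$1.71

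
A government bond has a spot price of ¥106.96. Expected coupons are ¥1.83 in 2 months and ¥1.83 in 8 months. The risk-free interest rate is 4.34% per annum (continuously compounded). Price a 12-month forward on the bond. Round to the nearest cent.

¥107.95

PV(coupons) I = 1.83·e^(−0.0434·2/12) + 1.83·e^(−0.0434·8/12)
I = 1.8168 + 1.7778 = 3.5946
F = (S − I)·e^(rT) = (106.96 − 3.5946) · e^(0.0434·12/12)
= 103.3654 · e^0.043400 = 103.3654 × 1.044356 = ¥107.95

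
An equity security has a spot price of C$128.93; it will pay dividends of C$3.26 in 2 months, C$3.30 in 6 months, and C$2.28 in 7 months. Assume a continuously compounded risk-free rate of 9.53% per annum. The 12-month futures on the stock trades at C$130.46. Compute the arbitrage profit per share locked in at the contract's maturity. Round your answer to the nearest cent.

PV(dividends) I = 3.26·e^(−0.0953·2/12) + 3.30·e^(−0.0953·6/12) + 2.28·e^(−0.0953·7/12) = 8.5118
Fair futures F* = (S − I)·e^(rT) = (128.93 − 8.5118)·e^0.095300 = 120.4182 × 1.099989 = 132.4587
Market C$130.46 < fair 132.4587: forward underpriced → reverse cash-and-carry (short the stock, invest proceeds at r, pay the dividends, go long the forward).
Profit at T = |F_mkt − F*| = |130.46 − 132.4587| = C$2.00 per share

C$2.00 per share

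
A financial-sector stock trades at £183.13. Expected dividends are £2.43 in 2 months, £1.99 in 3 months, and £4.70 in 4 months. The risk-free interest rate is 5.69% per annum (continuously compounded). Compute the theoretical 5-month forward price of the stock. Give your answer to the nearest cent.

£178.33

PV(dividends) I = 2.43·e^(−0.0569·2/12) + 1.99·e^(−0.0569·3/12) + 4.70·e^(−0.0569·4/12)
I = 2.4071 + 1.9619 + 4.6117 = 8.9807
F = (S − I)·e^(rT) = (183.13 − 8.9807) · e^(0.0569·5/12)
= 174.1493 · e^0.023708 = 174.1493 × 1.023991 = £178.33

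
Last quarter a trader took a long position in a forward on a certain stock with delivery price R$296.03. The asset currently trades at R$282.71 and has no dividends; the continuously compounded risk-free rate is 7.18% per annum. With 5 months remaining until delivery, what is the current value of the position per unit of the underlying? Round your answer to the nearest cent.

Current fair forward for the remaining 5 months: F = S·e^(r·T), r = 0.0718
F = 282.71 · e^(0.0718 × 5/12) = 282.71 × 1.030369 = 291.2956
Value of long forward = (F − K)·e^(−rT) = (291.2956 − 296.03) · e^(−0.0718·5/12)
= -4.7344 × 0.970526 = -4.59

-R$4.59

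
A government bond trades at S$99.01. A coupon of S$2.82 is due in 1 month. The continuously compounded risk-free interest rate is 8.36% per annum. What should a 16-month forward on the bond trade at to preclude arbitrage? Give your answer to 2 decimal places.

PV(coupons) I = 2.82·e^(−0.0836·1/12)
I = 2.8004
F = (S − I)·e^(rT) = (99.01 − 2.8004) · e^(0.0836·16/12)
= 96.2096 · e^0.111467 = 96.2096 × 1.117917 = S$107.55

S$107.55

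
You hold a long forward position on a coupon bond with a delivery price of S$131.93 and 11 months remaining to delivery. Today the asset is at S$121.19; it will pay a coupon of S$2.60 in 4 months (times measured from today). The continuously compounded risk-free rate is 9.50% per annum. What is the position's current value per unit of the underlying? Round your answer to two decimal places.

-S$2.26

PV(remaining coupons) I = 2.60·e^(−0.0950·4/12) = 2.5190
Current forward F = (S − I)·e^(rT) = (121.19 − 2.5190)·e^(0.0950·11/12) = 118.6710 × 1.090988 = 129.4686
Value (long) = (F − K)·e^(−rT) = (129.4686 − 131.93) × 0.916601 = -2.2561
Value = -S$2.26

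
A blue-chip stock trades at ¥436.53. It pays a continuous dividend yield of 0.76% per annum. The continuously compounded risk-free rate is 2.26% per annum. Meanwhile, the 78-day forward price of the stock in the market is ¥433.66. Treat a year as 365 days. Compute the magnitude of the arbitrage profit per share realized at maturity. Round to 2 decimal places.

¥4.27 per share

Fair forward: F* = S·e^(carry·T), with carry = (r − q) = 0.0226 − 0.0076 = 0.0150
F* = 436.53 · e^(0.0150 × 78/365) = 436.53 · e^0.003205 = 436.53 × 1.003210 = ¥437.9313
Market ¥433.66 < fair ¥437.9313: forward underpriced → reverse cash-and-carry (short spot, go long the forward).
At maturity, profit = |F_mkt − F*| = |433.66 − 437.9313| = ¥4.27 per share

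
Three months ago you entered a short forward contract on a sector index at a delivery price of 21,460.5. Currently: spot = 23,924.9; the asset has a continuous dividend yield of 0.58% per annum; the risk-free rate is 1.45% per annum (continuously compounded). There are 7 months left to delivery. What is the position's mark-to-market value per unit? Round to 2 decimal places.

Current fair forward for the remaining 7 months: F = S·e^((r − q)·T), (r − q) = 0.0145 − 0.0058 = 0.0087
F = 23924.9 · e^(0.0087 × 7/12) = 23924.9 × 1.00508790 = 24046.6275
Value of long forward = (F − K)·e^(−rT) = (24046.6275 − 21460.5) · e^(−0.0145·7/12)
= 2586.1275 × 0.99157734 = 2564.35
Short position value = −(long value) = -2564.35

-2564.35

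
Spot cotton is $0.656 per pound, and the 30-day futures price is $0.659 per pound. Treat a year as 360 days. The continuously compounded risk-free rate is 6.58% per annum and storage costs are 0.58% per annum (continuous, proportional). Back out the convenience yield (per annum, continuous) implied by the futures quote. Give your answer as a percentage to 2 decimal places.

1.68%

F = S·e^((r+u−y)T) ⇒ (r+u−y) = ln(F/S)/T
ln(0.659/0.656) = 0.004563; /T ⇒ 0.054756
y = r + u − ln(F/S)/T = 0.0658 + 0.0058 − 0.054756 = 0.016844
y = 1.68%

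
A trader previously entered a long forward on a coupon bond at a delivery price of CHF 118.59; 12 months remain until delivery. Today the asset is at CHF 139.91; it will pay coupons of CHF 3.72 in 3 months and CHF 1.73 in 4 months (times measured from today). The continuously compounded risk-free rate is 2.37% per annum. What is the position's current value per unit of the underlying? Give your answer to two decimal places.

PV(remaining coupons) I = 3.72·e^(−0.0237·3/12) + 1.73·e^(−0.0237·4/12) = 5.4144
Current forward F = (S − I)·e^(rT) = (139.91 − 5.4144)·e^(0.0237·12/12) = 134.4956 × 1.023983 = 137.7212
Value (long) = (F − K)·e^(−rT) = (137.7212 − 118.59) × 0.976579 = 18.6831
Value = CHF 18.68

CHF 18.68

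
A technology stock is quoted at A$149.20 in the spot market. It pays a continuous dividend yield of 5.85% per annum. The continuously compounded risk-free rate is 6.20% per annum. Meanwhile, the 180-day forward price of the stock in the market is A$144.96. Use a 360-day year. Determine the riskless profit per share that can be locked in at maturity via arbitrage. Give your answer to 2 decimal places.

Fair forward: F* = S·e^(carry·T), with carry = (r − q) = 0.0620 − 0.0585 = 0.0035
F* = 149.20 · e^(0.0035 × 180/360) = 149.20 · e^0.001750 = 149.20 × 1.001752 = A$149.4614
Market A$144.96 < fair A$149.4614: forward underpriced → reverse cash-and-carry (short spot, go long the forward).
At maturity, profit = |F_mkt − F*| = |144.96 − 149.4614| = A$4.50 per share

A$4.50 per share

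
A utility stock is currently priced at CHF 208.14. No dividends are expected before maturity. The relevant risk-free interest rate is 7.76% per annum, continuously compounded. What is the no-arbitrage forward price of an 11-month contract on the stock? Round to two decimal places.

CHF 223.48

F = S·e^(rT) = 208.14 · e^(0.0776 × 11/12)
= 208.14 · e^0.071133 = 208.14 × 1.073724
F = CHF 223.48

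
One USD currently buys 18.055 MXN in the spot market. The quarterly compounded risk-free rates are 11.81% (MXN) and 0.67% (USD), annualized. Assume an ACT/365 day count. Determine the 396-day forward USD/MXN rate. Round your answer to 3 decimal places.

20.337

By covered interest parity, F = S · (1+r_MXN/4)^(4T) / (1+r_USD/4)^(4T)
= 18.055 × 1.134594 / 1.007289 = 18.055 × 1.126384
F = 20.337 MXN per USD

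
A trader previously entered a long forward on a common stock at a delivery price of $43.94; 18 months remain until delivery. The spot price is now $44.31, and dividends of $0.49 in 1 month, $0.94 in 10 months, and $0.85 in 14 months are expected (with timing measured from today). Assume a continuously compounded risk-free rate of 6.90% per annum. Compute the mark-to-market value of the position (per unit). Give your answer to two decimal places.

$2.53

PV(remaining dividends) I = 0.49·e^(−0.0690·1/12) + 0.94·e^(−0.0690·10/12) + 0.85·e^(−0.0690·14/12) = 2.1589
Current forward F = (S − I)·e^(rT) = (44.31 − 2.1589)·e^(0.0690·18/12) = 42.1511 × 1.109046 = 46.7475
Value (long) = (F − K)·e^(−rT) = (46.7475 − 43.94) × 0.901676 = 2.5315
Value = $2.53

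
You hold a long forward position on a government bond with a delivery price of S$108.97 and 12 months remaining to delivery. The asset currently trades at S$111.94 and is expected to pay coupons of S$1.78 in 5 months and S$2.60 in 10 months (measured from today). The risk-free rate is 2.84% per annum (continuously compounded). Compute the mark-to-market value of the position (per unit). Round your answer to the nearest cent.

PV(remaining coupons) I = 1.78·e^(−0.0284·5/12) + 2.60·e^(−0.0284·10/12) = 4.2982
Current forward F = (S − I)·e^(rT) = (111.94 − 4.2982)·e^(0.0284·12/12) = 107.6418 × 1.028807 = 110.7426
Value (long) = (F − K)·e^(−rT) = (110.7426 − 108.97) × 0.971999 = 1.7230
Value = S$1.72

S$1.72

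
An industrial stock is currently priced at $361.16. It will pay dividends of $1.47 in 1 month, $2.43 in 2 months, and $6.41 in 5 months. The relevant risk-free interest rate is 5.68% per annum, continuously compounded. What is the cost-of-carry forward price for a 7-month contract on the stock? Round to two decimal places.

PV(dividends) I = 1.47·e^(−0.0568·1/12) + 2.43·e^(−0.0568·2/12) + 6.41·e^(−0.0568·5/12)
I = 1.4631 + 2.4071 + 6.2601 = 10.1303
F = (S − I)·e^(rT) = (361.16 − 10.1303) · e^(0.0568·7/12)
= 351.0297 · e^0.033133 = 351.0297 × 1.033688 = $362.86

$362.86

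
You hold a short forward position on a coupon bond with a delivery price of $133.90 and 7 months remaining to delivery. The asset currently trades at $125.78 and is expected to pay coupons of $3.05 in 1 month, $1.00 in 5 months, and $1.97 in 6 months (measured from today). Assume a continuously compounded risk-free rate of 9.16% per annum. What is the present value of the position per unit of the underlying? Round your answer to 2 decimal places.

$7.02

PV(remaining coupons) I = 3.05·e^(−0.0916·1/12) + 1.00·e^(−0.0916·5/12) + 1.97·e^(−0.0916·6/12) = 5.8712
Current forward F = (S − I)·e^(rT) = (125.78 − 5.8712)·e^(0.0916·7/12) = 119.9088 × 1.054887 = 126.4902
Value (long) = (F − K)·e^(−rT) = (126.4902 − 133.90) × 0.947969 = -7.0243
Short position value = −(long value) = $7.02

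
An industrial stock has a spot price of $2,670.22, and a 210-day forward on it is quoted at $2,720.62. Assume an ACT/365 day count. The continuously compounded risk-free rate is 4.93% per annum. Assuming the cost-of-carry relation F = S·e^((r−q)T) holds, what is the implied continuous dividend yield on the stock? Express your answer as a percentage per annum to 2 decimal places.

1.68%

From F = S·e^((r−q)T): (r − q) = ln(F/S)/T
ln(2720.62/2670.22) = ln(1.018875) = 0.018699
(r − q) = 0.018699 / (210/365) = 0.032501
q = r − ln(F/S)/T = 0.0493 − 0.032501 = 0.016799
q = 1.68%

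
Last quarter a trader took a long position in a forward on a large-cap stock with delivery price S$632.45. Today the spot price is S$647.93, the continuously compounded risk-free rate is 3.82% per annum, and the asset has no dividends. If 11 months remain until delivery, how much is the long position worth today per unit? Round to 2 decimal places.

Current fair forward for the remaining 11 months: F = S·e^(r·T), r = 0.0382
F = 647.93 · e^(0.0382 × 11/12) = 647.93 × 1.035637 = 671.0203
Value of long forward = (F − K)·e^(−rT) = (671.0203 − 632.45) · e^(−0.0382·11/12)
= 38.5703 × 0.965589 = 37.24

S$37.24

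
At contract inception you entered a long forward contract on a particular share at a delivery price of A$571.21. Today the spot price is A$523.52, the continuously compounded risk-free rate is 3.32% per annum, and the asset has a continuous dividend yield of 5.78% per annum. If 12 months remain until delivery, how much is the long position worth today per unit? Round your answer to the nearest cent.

-A$58.44

Current fair forward for the remaining 12 months: F = S·e^((r − q)·T), (r − q) = 0.0332 − 0.0578 = -0.0246
F = 523.52 · e^(-0.0246 × 12/12) = 523.52 × 0.975700 = 510.7985
Value of long forward = (F − K)·e^(−rT) = (510.7985 − 571.21) · e^(−0.0332·12/12)
= -60.4115 × 0.967345 = -58.44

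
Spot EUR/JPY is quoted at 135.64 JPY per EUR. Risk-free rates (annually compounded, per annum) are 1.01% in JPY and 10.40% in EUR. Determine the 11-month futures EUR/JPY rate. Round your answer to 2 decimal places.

By covered interest parity, F = S · (1+r_JPY)^T / (1+r_EUR)^T
= 135.64 × 1.009254 / 1.094935 = 135.64 × 0.921748
F = 125.03 JPY per EUR

125.03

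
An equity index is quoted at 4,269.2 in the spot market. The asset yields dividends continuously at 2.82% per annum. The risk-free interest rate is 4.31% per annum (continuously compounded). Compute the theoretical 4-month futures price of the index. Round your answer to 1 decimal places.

F = S·e^((r − q)T) = 4269.2 · e^((0.0431 − 0.0282) × 4/12)
= 4269.2 · e^0.004967 = 4269.2 × 1.004979
F = 4,290.5

4,290.5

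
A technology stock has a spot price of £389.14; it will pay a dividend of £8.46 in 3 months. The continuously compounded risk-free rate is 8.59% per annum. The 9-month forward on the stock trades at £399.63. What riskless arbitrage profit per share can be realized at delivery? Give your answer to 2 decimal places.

PV(dividends) I = 8.46·e^(−0.0859·3/12) = 8.2803
Fair forward F* = (S − I)·e^(rT) = (389.14 − 8.2803)·e^0.064425 = 380.8597 × 1.066546 = 406.2044
Market £399.63 < fair 406.2044: forward underpriced → reverse cash-and-carry (short the stock, invest proceeds at r, pay the dividends, go long the forward).
Profit at T = |F_mkt − F*| = |399.63 − 406.2044| = £6.57 per share

£6.57 per share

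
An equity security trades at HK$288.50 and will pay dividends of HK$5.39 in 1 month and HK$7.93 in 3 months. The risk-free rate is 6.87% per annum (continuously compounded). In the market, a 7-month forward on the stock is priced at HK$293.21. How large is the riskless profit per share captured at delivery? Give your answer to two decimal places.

HK$6.61 per share

PV(dividends) I = 5.39·e^(−0.0687·1/12) + 7.93·e^(−0.0687·3/12) = 13.1542
Fair forward F* = (S − I)·e^(rT) = (288.50 − 13.1542)·e^0.040075 = 275.3458 × 1.040889 = 286.6044
Market HK$293.21 > fair 286.6044: forward overpriced → cash-and-carry (borrow at r, buy the stock and collect the dividends, short the forward).
Profit at T = |F_mkt − F*| = |293.21 − 286.6044| = HK$6.61 per share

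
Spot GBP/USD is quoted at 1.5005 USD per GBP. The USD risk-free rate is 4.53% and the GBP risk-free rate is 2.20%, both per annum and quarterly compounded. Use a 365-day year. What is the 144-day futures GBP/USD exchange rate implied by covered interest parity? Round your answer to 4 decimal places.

By covered interest parity, F = S · (1+r_USD/4)^(4T) / (1+r_GBP/4)^(4T)
= 1.5005 × 1.017930 / 1.008693 = 1.5005 × 1.009157
F = 1.5142 USD per GBP

1.5142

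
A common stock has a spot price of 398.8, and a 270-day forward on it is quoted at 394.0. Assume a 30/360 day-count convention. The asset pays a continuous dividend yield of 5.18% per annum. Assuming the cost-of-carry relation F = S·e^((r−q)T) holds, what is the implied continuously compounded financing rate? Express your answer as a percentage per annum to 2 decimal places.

From F = S·e^((r−q)T): (r − q) = ln(F/S)/T
ln(394.0/398.8) = ln(0.987964) = -0.012109
(r − q) = -0.012109 / (270/360) = -0.016145
r = ln(F/S)/T + q = -0.016145 + 0.0518 = 0.035655
r = 3.57%

3.57%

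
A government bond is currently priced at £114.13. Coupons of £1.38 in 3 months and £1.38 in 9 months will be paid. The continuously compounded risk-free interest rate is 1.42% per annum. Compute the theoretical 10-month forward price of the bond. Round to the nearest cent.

PV(coupons) I = 1.38·e^(−0.0142·3/12) + 1.38·e^(−0.0142·9/12)
I = 1.3751 + 1.3654 = 2.7405
F = (S − I)·e^(rT) = (114.13 − 2.7405) · e^(0.0142·10/12)
= 111.3895 · e^0.011833 = 111.3895 × 1.011903 = £112.72

£112.72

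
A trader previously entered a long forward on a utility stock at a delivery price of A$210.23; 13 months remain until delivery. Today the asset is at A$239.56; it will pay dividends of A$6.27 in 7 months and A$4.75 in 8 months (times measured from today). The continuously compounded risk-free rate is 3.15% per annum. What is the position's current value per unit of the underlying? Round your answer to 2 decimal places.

A$25.58

PV(remaining dividends) I = 6.27·e^(−0.0315·7/12) + 4.75·e^(−0.0315·8/12) = 10.8071
Current forward F = (S − I)·e^(rT) = (239.56 − 10.8071)·e^(0.0315·13/12) = 228.7529 × 1.034714 = 236.6938
Value (long) = (F − K)·e^(−rT) = (236.6938 − 210.23) × 0.966451 = 25.5760
Value = A$25.58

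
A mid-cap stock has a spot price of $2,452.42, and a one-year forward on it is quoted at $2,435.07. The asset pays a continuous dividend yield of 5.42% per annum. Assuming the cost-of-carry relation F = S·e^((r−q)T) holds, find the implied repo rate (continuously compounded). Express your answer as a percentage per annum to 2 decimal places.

4.71%

From F = S·e^((r−q)T): (r − q) = ln(F/S)/T
ln(2435.07/2452.42) = ln(0.992925) = -0.007100
(r − q) = -0.007100 / (12/12) = -0.007100
r = ln(F/S)/T + q = -0.007100 + 0.0542 = 0.047100
r = 4.71%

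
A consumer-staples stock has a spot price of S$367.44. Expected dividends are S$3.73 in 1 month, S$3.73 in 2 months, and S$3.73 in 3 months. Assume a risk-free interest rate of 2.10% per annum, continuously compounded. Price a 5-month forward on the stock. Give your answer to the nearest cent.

S$359.42

PV(dividends) I = 3.73·e^(−0.0210·1/12) + 3.73·e^(−0.0210·2/12) + 3.73·e^(−0.0210·3/12)
I = 3.7235 + 3.7170 + 3.7105 = 11.1510
F = (S − I)·e^(rT) = (367.44 − 11.1510) · e^(0.0210·5/12)
= 356.2890 · e^0.008750 = 356.2890 × 1.008788 = S$359.42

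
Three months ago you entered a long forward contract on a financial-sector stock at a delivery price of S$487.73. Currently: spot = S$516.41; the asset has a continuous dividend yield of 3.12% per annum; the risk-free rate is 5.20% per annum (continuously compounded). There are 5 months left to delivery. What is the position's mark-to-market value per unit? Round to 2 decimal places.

Current fair forward for the remaining 5 months: F = S·e^((r − q)·T), (r − q) = 0.0520 − 0.0312 = 0.0208
F = 516.41 · e^(0.0208 × 5/12) = 516.41 × 1.008704 = 520.9048
Value of long forward = (F − K)·e^(−rT) = (520.9048 − 487.73) · e^(−0.0520·5/12)
= 33.1748 × 0.978566 = 32.46

S$32.46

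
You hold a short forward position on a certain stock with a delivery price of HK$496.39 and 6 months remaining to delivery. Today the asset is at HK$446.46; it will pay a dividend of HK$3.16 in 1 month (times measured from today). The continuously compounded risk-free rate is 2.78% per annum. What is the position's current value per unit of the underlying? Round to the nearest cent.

PV(remaining dividends) I = 3.16·e^(−0.0278·1/12) = 3.1527
Current forward F = (S − I)·e^(rT) = (446.46 − 3.1527)·e^(0.0278·6/12) = 443.3073 × 1.013997 = 449.5123
Value (long) = (F − K)·e^(−rT) = (449.5123 − 496.39) × 0.986196 = -46.2306
Short position value = −(long value) = HK$46.23

HK$46.23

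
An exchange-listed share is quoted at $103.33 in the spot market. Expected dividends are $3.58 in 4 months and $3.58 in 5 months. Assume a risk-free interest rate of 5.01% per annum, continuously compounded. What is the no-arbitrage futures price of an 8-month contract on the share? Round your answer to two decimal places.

PV(dividends) I = 3.58·e^(−0.0501·4/12) + 3.58·e^(−0.0501·5/12)
I = 3.5207 + 3.5060 = 7.0267
F = (S − I)·e^(rT) = (103.33 − 7.0267) · e^(0.0501·8/12)
= 96.3033 · e^0.033400 = 96.3033 × 1.033964 = $99.57

$99.57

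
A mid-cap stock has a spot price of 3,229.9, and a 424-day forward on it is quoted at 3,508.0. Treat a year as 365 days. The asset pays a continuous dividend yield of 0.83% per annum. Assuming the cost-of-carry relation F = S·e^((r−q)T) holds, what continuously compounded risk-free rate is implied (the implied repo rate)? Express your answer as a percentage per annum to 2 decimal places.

From F = S·e^((r−q)T): (r − q) = ln(F/S)/T
ln(3508.0/3229.9) = ln(1.086102) = 0.082595
(r − q) = 0.082595 / (424/365) = 0.071102
r = ln(F/S)/T + q = 0.071102 + 0.0083 = 0.079402
r = 7.94%

7.94%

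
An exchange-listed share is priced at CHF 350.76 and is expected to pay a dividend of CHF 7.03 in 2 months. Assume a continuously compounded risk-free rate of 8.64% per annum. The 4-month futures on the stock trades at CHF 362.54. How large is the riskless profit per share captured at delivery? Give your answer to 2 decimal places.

CHF 8.66 per share

PV(dividends) I = 7.03·e^(−0.0864·2/12) = 6.9295
Fair futures F* = (S − I)·e^(rT) = (350.76 − 6.9295)·e^0.028800 = 343.8305 × 1.029219 = 353.8769
Market CHF 362.54 > fair 353.8769: forward overpriced → cash-and-carry (borrow at r, buy the stock and collect the dividends, short the forward).
Profit at T = |F_mkt − F*| = |362.54 − 353.8769| = CHF 8.66 per share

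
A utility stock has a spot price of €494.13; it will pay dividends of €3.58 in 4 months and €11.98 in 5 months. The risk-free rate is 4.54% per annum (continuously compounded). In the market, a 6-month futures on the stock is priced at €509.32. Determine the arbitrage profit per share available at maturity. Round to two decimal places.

€19.48 per share

PV(dividends) I = 3.58·e^(−0.0454·4/12) + 11.98·e^(−0.0454·5/12) = 15.2817
Fair futures F* = (S − I)·e^(rT) = (494.13 − 15.2817)·e^0.022700 = 478.8483 × 1.022960 = 489.8427
Market €509.32 > fair 489.8427: forward overpriced → cash-and-carry (borrow at r, buy the stock and collect the dividends, short the forward).
Profit at T = |F_mkt − F*| = |509.32 − 489.8427| = €19.48 per share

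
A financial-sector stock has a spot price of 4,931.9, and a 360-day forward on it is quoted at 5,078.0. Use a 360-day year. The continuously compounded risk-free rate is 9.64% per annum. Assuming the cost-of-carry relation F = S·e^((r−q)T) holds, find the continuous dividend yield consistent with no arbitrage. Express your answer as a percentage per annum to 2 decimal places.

From F = S·e^((r−q)T): (r − q) = ln(F/S)/T
ln(5078.0/4931.9) = ln(1.029623) = 0.029193
(r − q) = 0.029193 / (360/360) = 0.029193
q = r − ln(F/S)/T = 0.0964 − 0.029193 = 0.067207
q = 6.72%

6.72%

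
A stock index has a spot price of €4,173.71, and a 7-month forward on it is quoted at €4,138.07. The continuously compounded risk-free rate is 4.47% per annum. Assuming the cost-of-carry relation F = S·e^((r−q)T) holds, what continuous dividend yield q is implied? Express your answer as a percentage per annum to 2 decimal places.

From F = S·e^((r−q)T): (r − q) = ln(F/S)/T
ln(4138.07/4173.71) = ln(0.991461) = -0.008576
(r − q) = -0.008576 / (7/12) = -0.014702
q = r − ln(F/S)/T = 0.0447 + 0.014702 = 0.059402
q = 5.94%

5.94%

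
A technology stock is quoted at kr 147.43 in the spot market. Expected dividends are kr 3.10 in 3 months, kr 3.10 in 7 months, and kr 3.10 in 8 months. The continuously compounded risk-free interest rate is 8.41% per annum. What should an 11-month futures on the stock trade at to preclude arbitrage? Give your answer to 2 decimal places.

PV(dividends) I = 3.10·e^(−0.0841·3/12) + 3.10·e^(−0.0841·7/12) + 3.10·e^(−0.0841·8/12)
I = 3.0355 + 2.9516 + 2.9310 = 8.9181
F = (S − I)·e^(rT) = (147.43 − 8.9181) · e^(0.0841·11/12)
= 138.5119 · e^0.077092 = 138.5119 × 1.080141 = kr 149.61

kr 149.61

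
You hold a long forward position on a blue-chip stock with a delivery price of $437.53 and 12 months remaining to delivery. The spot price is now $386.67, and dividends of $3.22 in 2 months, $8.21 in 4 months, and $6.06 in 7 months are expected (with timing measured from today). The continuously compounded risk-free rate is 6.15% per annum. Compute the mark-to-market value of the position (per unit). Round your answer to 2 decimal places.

PV(remaining dividends) I = 3.22·e^(−0.0615·2/12) + 8.21·e^(−0.0615·4/12) + 6.06·e^(−0.0615·7/12) = 17.0770
Current forward F = (S − I)·e^(rT) = (386.67 − 17.0770)·e^(0.0615·12/12) = 369.5930 × 1.063430 = 393.0363
Value (long) = (F − K)·e^(−rT) = (393.0363 − 437.53) × 0.940353 = -41.8398
Value = -$41.84

-$41.84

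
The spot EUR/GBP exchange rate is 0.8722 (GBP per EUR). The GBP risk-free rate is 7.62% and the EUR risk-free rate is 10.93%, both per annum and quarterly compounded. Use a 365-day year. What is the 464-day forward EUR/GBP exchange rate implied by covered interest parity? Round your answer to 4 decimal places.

By covered interest parity, F = S · (1+r_GBP/4)^(4T) / (1+r_EUR/4)^(4T)
= 0.8722 × 1.100712 / 1.146921 = 0.8722 × 0.959710
F = 0.8371 GBP per EUR

0.8371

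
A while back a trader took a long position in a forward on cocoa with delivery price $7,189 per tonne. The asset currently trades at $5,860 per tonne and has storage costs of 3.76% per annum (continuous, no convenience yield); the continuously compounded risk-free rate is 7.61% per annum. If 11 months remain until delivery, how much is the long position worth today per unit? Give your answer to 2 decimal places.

-$639.10 per tonne

Current fair forward for the remaining 11 months: F = S·e^((r + u)·T), (r + u) = 0.0761 + 0.0376 = 0.1137
F = 5860 · e^(0.1137 × 11/12) = 5860 × 1.10985014 = 6503.7218
Value of long forward = (F − K)·e^(−rT) = (6503.7218 − 7189) · e^(−0.0761·11/12)
= -685.2782 × 0.93261918 = -639.10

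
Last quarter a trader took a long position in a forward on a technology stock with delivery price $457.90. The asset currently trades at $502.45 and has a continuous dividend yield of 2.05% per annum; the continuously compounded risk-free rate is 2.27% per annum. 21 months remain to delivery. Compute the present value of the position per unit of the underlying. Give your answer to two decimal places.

$44.68

Current fair forward for the remaining 21 months: F = S·e^((r − q)·T), (r − q) = 0.0227 − 0.0205 = 0.0022
F = 502.45 · e^(0.0022 × 21/12) = 502.45 × 1.003857 = 504.3879
Value of long forward = (F − K)·e^(−rT) = (504.3879 − 457.90) · e^(−0.0227·21/12)
= 46.4879 × 0.961054 = 44.68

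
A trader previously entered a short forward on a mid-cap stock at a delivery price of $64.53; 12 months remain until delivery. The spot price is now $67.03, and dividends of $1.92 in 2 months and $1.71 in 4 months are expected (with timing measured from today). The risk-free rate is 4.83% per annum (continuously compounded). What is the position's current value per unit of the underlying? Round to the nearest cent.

-$1.96

PV(remaining dividends) I = 1.92·e^(−0.0483·2/12) + 1.71·e^(−0.0483·4/12) = 3.5873
Current forward F = (S − I)·e^(rT) = (67.03 − 3.5873)·e^(0.0483·12/12) = 63.4427 × 1.049485 = 66.5822
Value (long) = (F − K)·e^(−rT) = (66.5822 − 64.53) × 0.952848 = 1.9554
Short position value = −(long value) = -$1.96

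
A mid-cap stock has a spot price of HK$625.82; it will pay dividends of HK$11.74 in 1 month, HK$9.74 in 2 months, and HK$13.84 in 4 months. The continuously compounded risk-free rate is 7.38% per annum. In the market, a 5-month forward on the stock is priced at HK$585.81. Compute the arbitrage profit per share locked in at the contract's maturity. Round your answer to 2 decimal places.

HK$23.67 per share

PV(dividends) I = 11.74·e^(−0.0738·1/12) + 9.74·e^(−0.0738·2/12) + 13.84·e^(−0.0738·4/12) = 34.7926
Fair forward F* = (S − I)·e^(rT) = (625.82 − 34.7926)·e^0.030750 = 591.0274 × 1.031228 = 609.4840
Market HK$585.81 < fair 609.4840: forward underpriced → reverse cash-and-carry (short the stock, invest proceeds at r, pay the dividends, go long the forward).
Profit at T = |F_mkt − F*| = |585.81 − 609.4840| = HK$23.67 per share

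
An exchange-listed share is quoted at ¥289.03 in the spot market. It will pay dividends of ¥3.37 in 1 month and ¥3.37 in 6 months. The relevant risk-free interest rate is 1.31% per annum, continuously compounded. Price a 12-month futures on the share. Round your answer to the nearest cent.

PV(dividends) I = 3.37·e^(−0.0131·1/12) + 3.37·e^(−0.0131·6/12)
I = 3.3663 + 3.3480 = 6.7143
F = (S − I)·e^(rT) = (289.03 − 6.7143) · e^(0.0131·12/12)
= 282.3157 · e^0.013100 = 282.3157 × 1.013186 = ¥286.04

¥286.04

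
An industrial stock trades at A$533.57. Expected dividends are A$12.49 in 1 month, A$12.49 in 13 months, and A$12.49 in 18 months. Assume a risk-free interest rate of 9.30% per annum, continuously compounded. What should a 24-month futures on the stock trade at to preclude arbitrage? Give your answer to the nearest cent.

PV(dividends) I = 12.49·e^(−0.0930·1/12) + 12.49·e^(−0.0930·13/12) + 12.49·e^(−0.0930·18/12)
I = 12.3936 + 11.2929 + 10.8637 = 34.5502
F = (S − I)·e^(rT) = (533.57 − 34.5502) · e^(0.0930·24/12)
= 499.0198 · e^0.186000 = 499.0198 × 1.204422 = A$601.03

A$601.03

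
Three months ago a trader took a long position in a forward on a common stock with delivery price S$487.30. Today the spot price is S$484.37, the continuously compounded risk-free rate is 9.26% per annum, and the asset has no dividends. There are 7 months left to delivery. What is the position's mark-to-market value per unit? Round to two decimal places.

S$22.69

Current fair forward for the remaining 7 months: F = S·e^(r·T), r = 0.0926
F = 484.37 · e^(0.0926 × 7/12) = 484.37 × 1.055502 = 511.2535
Value of long forward = (F − K)·e^(−rT) = (511.2535 − 487.30) · e^(−0.0926·7/12)
= 23.9535 × 0.947416 = 22.69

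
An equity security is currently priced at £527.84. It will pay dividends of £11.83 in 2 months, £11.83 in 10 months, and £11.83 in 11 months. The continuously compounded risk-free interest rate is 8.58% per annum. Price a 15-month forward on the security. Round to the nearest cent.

PV(dividends) I = 11.83·e^(−0.0858·2/12) + 11.83·e^(−0.0858·10/12) + 11.83·e^(−0.0858·11/12)
I = 11.6620 + 11.0137 + 10.9352 = 33.6109
F = (S − I)·e^(rT) = (527.84 − 33.6109) · e^(0.0858·15/12)
= 494.2291 · e^0.107250 = 494.2291 × 1.113213 = £550.18

£550.18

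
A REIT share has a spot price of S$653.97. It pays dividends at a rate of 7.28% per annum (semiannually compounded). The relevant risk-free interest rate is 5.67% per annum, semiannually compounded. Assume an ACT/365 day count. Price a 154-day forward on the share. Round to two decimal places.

F = S · (1+r/2)^(2T) / (1+q/2)^(2T)
= 653.97 × 1.023870 / 1.030630 = 653.97 × 0.993441
F = S$649.68

S$649.68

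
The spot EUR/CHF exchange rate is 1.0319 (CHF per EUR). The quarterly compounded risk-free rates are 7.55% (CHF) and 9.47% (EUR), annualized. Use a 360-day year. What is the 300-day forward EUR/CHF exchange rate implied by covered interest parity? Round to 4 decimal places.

1.0159

By covered interest parity, F = S · (1+r_CHF/4)^(4T) / (1+r_EUR/4)^(4T)
= 1.0319 × 1.064314 / 1.081119 = 1.0319 × 0.984456
F = 1.0159 CHF per EUR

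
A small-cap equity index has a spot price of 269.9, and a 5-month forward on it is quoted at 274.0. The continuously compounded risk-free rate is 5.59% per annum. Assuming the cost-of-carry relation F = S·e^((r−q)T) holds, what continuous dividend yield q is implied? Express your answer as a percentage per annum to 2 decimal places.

From F = S·e^((r−q)T): (r − q) = ln(F/S)/T
ln(274.0/269.9) = ln(1.015191) = 0.015077
(r − q) = 0.015077 / (5/12) = 0.036185
q = r − ln(F/S)/T = 0.0559 − 0.036185 = 0.019715
q = 1.97%

1.97%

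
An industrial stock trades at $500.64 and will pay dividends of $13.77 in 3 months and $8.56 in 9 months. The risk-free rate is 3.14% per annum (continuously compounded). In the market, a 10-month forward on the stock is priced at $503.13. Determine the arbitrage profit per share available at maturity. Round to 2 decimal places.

PV(dividends) I = 13.77·e^(−0.0314·3/12) + 8.56·e^(−0.0314·9/12) = 22.0231
Fair forward F* = (S − I)·e^(rT) = (500.64 − 22.0231)·e^0.026167 = 478.6169 × 1.026512 = 491.3060
Market $503.13 > fair 491.3060: forward overpriced → cash-and-carry (borrow at r, buy the stock and collect the dividends, short the forward).
Profit at T = |F_mkt − F*| = |503.13 − 491.3060| = $11.82 per share

$11.82 per share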